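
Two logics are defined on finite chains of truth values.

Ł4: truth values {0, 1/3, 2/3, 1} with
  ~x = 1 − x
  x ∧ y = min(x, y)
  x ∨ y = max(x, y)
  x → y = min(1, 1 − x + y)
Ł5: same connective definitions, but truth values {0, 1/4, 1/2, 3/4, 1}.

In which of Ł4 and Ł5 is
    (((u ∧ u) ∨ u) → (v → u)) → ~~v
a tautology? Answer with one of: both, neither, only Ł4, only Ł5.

neither

In Ł4: at u = 0, v = 0 the value is 0 — not a tautology.
In Ł5: at u = 0, v = 0 the value is 0 — not a tautology.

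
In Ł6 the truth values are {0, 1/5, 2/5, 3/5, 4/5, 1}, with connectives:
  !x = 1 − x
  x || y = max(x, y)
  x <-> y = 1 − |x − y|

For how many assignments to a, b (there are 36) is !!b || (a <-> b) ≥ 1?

value 1: 11 assignments (counts)
value 4/5: 12 assignments
value 3/5: 7 assignments
value 2/5: 3 assignments
value 1/5: 2 assignments
value 0: 1 assignment
So 11 of the 36 assignments meet the threshold.

11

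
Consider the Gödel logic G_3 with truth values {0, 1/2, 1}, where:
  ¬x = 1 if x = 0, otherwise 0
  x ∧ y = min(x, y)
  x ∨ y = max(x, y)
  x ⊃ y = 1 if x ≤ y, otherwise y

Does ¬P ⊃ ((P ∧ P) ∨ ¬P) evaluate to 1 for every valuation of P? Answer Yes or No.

P = 0 ↦ 1
P = 1/2 ↦ 1
P = 1 ↦ 1
Every assignment gives a value ≥ 1.

Yes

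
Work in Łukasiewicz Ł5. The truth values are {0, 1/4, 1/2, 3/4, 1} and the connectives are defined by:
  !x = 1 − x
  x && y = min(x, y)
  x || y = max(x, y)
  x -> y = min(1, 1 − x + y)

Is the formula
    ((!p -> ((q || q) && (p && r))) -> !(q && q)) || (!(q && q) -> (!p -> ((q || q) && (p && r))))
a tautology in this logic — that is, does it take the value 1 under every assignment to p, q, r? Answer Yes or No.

At p = 1/4, q = 1, r = 1/2, for instance:
!p = !1/4 = 3/4
q || q = 1 || 1 = 1
p && r = 1/4 && 1/2 = 1/4
(q || q) && (p && r) = 1 && 1/4 = 1/4
!p -> ((q || q) && (p && r)) = 3/4 -> 1/4 = 1/2
q && q = 1 && 1 = 1
!(q && q) = !1 = 0
(!p -> ((q || q) && (p && r))) -> !(q && q) = 1/2 -> 0 = 1/2
!(q && q) -> (!p -> ((q || q) && (p && r))) = 0 -> 1/2 = 1
((!p -> ((q || q) && (p && r))) -> !(q && q)) || (!(q && q) -> (!p -> ((q || q) && (p && r)))) = 1/2 || 1 = 1
and checking the remaining 124 assignments likewise gives ≥ 1 in every case.

Yes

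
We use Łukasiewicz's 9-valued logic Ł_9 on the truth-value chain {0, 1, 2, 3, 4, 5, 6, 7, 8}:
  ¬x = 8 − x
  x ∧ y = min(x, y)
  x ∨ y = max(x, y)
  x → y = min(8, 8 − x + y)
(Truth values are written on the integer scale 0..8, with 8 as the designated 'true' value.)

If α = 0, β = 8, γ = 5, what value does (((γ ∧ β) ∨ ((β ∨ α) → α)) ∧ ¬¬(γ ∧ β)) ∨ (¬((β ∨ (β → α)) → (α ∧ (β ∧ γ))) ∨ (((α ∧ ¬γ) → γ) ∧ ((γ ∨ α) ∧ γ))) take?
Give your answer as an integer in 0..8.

8

γ ∧ β = 5 ∧ 8 = 5
β ∨ α = 8 ∨ 0 = 8
(β ∨ α) → α = 8 → 0 = 0
(γ ∧ β) ∨ ((β ∨ α) → α) = 5 ∨ 0 = 5
γ ∧ β = 5 ∧ 8 = 5
¬(γ ∧ β) = ¬5 = 3
¬¬(γ ∧ β) = ¬3 = 5
((γ ∧ β) ∨ ((β ∨ α) → α)) ∧ ¬¬(γ ∧ β) = 5 ∧ 5 = 5
β → α = 8 → 0 = 0
β ∨ (β → α) = 8 ∨ 0 = 8
β ∧ γ = 8 ∧ 5 = 5
α ∧ (β ∧ γ) = 0 ∧ 5 = 0
(β ∨ (β → α)) → (α ∧ (β ∧ γ)) = 8 → 0 = 0
¬((β ∨ (β → α)) → (α ∧ (β ∧ γ))) = ¬0 = 8
¬γ = ¬5 = 3
α ∧ ¬γ = 0 ∧ 3 = 0
(α ∧ ¬γ) → γ = 0 → 5 = 8
γ ∨ α = 5 ∨ 0 = 5
(γ ∨ α) ∧ γ = 5 ∧ 5 = 5
((α ∧ ¬γ) → γ) ∧ ((γ ∨ α) ∧ γ) = 8 ∧ 5 = 5
¬((β ∨ (β → α)) → (α ∧ (β ∧ γ))) ∨ (((α ∧ ¬γ) → γ) ∧ ((γ ∨ α) ∧ γ)) = 8 ∨ 5 = 8
(((γ ∧ β) ∨ ((β ∨ α) → α)) ∧ ¬¬(γ ∧ β)) ∨ (¬((β ∨ (β → α)) → (α ∧ (β ∧ γ))) ∨ (((α ∧ ¬γ) → γ) ∧ ((γ ∨ α) ∧ γ))) = 5 ∨ 8 = 8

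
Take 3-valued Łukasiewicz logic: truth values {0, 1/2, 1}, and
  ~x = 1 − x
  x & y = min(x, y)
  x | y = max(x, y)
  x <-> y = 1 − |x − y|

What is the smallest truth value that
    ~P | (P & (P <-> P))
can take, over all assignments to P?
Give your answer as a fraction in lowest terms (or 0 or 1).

Take P = 1/2:
~P = ~1/2 = 1/2
P <-> P = 1/2 <-> 1/2 = 1
P & (P <-> P) = 1/2 & 1 = 1/2
~P | (P & (P <-> P)) = 1/2 | 1/2 = 1/2
No assignment yields a value below 1/2, so this is the minimum.

1/2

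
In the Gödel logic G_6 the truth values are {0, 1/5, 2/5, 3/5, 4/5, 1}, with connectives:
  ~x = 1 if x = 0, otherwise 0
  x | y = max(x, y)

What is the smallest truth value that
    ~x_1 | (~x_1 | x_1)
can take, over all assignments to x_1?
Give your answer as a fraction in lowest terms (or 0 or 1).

1/5

Take x_1 = 1/5:
~x_1 = ~1/5 = 0
~x_1 = ~1/5 = 0
~x_1 | x_1 = 0 | 1/5 = 1/5
~x_1 | (~x_1 | x_1) = 0 | 1/5 = 1/5
No assignment yields a value below 1/5, so this is the minimum.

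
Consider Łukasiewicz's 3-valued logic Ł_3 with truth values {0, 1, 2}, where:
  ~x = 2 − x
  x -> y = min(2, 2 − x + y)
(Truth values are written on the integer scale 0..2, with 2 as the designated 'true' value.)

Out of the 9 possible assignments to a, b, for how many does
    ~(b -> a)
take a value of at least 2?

1

a = 0, b = 0 ↦ 0  <
a = 0, b = 1 ↦ 1  <
a = 0, b = 2 ↦ 2  ≥
a = 1, b = 0 ↦ 0  <
a = 1, b = 1 ↦ 0  <
a = 1, b = 2 ↦ 1  <
a = 2, b = 0 ↦ 0  <
a = 2, b = 1 ↦ 0  <
a = 2, b = 2 ↦ 0  <
So 1 of the 9 assignments meets the threshold.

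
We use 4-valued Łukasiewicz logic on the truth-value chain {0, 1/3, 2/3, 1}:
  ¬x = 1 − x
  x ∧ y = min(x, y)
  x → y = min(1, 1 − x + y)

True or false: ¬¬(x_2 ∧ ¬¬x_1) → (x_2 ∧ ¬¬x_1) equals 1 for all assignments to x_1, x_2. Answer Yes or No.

Yes

x_1 = 0, x_2 = 0 ↦ 1
x_1 = 0, x_2 = 1/3 ↦ 1
x_1 = 0, x_2 = 2/3 ↦ 1
x_1 = 0, x_2 = 1 ↦ 1
x_1 = 1/3, x_2 = 0 ↦ 1
x_1 = 1/3, x_2 = 1/3 ↦ 1
x_1 = 1/3, x_2 = 2/3 ↦ 1
x_1 = 1/3, x_2 = 1 ↦ 1
x_1 = 2/3, x_2 = 0 ↦ 1
x_1 = 2/3, x_2 = 1/3 ↦ 1
x_1 = 2/3, x_2 = 2/3 ↦ 1
x_1 = 2/3, x_2 = 1 ↦ 1
x_1 = 1, x_2 = 0 ↦ 1
x_1 = 1, x_2 = 1/3 ↦ 1
x_1 = 1, x_2 = 2/3 ↦ 1
x_1 = 1, x_2 = 1 ↦ 1
Every assignment gives a value ≥ 1.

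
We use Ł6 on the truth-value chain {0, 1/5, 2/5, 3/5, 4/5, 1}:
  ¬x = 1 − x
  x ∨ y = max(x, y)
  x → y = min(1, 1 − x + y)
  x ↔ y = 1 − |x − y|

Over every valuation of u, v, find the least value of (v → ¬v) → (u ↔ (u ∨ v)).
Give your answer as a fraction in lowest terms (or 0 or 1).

3/5

Take u = 0, v = 2/5:
¬v = ¬2/5 = 3/5
v → ¬v = 2/5 → 3/5 = 1
u ∨ v = 0 ∨ 2/5 = 2/5
u ↔ (u ∨ v) = 0 ↔ 2/5 = 3/5
(v → ¬v) → (u ↔ (u ∨ v)) = 1 → 3/5 = 3/5
No assignment yields a value below 3/5, so this is the minimum.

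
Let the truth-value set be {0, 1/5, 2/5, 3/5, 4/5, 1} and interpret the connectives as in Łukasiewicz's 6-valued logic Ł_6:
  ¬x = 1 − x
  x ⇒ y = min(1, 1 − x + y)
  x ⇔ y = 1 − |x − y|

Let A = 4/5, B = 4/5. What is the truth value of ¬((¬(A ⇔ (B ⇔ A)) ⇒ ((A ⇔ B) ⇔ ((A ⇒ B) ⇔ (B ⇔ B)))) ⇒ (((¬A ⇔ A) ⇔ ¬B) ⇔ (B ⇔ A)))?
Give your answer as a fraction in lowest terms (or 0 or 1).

1/5

B ⇔ A = 4/5 ⇔ 4/5 = 1
A ⇔ (B ⇔ A) = 4/5 ⇔ 1 = 4/5
¬(A ⇔ (B ⇔ A)) = ¬4/5 = 1/5
A ⇔ B = 4/5 ⇔ 4/5 = 1
A ⇒ B = 4/5 ⇒ 4/5 = 1
B ⇔ B = 4/5 ⇔ 4/5 = 1
(A ⇒ B) ⇔ (B ⇔ B) = 1 ⇔ 1 = 1
(A ⇔ B) ⇔ ((A ⇒ B) ⇔ (B ⇔ B)) = 1 ⇔ 1 = 1
¬(A ⇔ (B ⇔ A)) ⇒ ((A ⇔ B) ⇔ ((A ⇒ B) ⇔ (B ⇔ B))) = 1/5 ⇒ 1 = 1
¬A = ¬4/5 = 1/5
¬A ⇔ A = 1/5 ⇔ 4/5 = 2/5
¬B = ¬4/5 = 1/5
(¬A ⇔ A) ⇔ ¬B = 2/5 ⇔ 1/5 = 4/5
B ⇔ A = 4/5 ⇔ 4/5 = 1
((¬A ⇔ A) ⇔ ¬B) ⇔ (B ⇔ A) = 4/5 ⇔ 1 = 4/5
(¬(A ⇔ (B ⇔ A)) ⇒ ((A ⇔ B) ⇔ ((A ⇒ B) ⇔ (B ⇔ B)))) ⇒ (((¬A ⇔ A) ⇔ ¬B) ⇔ (B ⇔ A)) = 1 ⇒ 4/5 = 4/5
¬((¬(A ⇔ (B ⇔ A)) ⇒ ((A ⇔ B) ⇔ ((A ⇒ B) ⇔ (B ⇔ B)))) ⇒ (((¬A ⇔ A) ⇔ ¬B) ⇔ (B ⇔ A))) = ¬4/5 = 1/5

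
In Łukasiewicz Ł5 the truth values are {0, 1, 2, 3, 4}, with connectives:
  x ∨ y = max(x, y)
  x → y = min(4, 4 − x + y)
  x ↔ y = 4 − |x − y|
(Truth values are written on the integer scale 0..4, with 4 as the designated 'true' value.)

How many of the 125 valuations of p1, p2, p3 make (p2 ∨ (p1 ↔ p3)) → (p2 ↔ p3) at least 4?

value 4: 67 assignments (counts)
value 3: 25 assignments
value 2: 18 assignments
value 1: 9 assignments
value 0: 6 assignments
So 67 of the 125 assignments meet the threshold.

67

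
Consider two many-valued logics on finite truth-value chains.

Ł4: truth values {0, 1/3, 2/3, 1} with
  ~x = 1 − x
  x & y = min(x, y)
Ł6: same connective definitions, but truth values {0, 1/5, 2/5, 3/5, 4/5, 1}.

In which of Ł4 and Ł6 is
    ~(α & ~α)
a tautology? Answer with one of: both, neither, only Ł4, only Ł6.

In Ł4: at α = 1/3 the value is 2/3 — not a tautology.
In Ł6: at α = 1/5 the value is 4/5 — not a tautology.

neither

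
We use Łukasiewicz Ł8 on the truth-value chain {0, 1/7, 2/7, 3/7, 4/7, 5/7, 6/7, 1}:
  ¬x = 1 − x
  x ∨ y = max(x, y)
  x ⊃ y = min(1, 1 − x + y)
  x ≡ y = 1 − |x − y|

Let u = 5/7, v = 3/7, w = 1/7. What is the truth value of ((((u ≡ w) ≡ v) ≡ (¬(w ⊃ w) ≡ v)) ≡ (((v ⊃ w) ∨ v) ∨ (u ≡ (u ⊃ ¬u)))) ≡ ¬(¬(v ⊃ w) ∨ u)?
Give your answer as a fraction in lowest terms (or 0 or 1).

4/7

u ≡ w = 5/7 ≡ 1/7 = 3/7
(u ≡ w) ≡ v = 3/7 ≡ 3/7 = 1
w ⊃ w = 1/7 ⊃ 1/7 = 1
¬(w ⊃ w) = ¬1 = 0
¬(w ⊃ w) ≡ v = 0 ≡ 3/7 = 4/7
((u ≡ w) ≡ v) ≡ (¬(w ⊃ w) ≡ v) = 1 ≡ 4/7 = 4/7
v ⊃ w = 3/7 ⊃ 1/7 = 5/7
(v ⊃ w) ∨ v = 5/7 ∨ 3/7 = 5/7
¬u = ¬5/7 = 2/7
u ⊃ ¬u = 5/7 ⊃ 2/7 = 4/7
u ≡ (u ⊃ ¬u) = 5/7 ≡ 4/7 = 6/7
((v ⊃ w) ∨ v) ∨ (u ≡ (u ⊃ ¬u)) = 5/7 ∨ 6/7 = 6/7
(((u ≡ w) ≡ v) ≡ (¬(w ⊃ w) ≡ v)) ≡ (((v ⊃ w) ∨ v) ∨ (u ≡ (u ⊃ ¬u))) = 4/7 ≡ 6/7 = 5/7
v ⊃ w = 3/7 ⊃ 1/7 = 5/7
¬(v ⊃ w) = ¬5/7 = 2/7
¬(v ⊃ w) ∨ u = 2/7 ∨ 5/7 = 5/7
¬(¬(v ⊃ w) ∨ u) = ¬5/7 = 2/7
((((u ≡ w) ≡ v) ≡ (¬(w ⊃ w) ≡ v)) ≡ (((v ⊃ w) ∨ v) ∨ (u ≡ (u ⊃ ¬u)))) ≡ ¬(¬(v ⊃ w) ∨ u) = 5/7 ≡ 2/7 = 4/7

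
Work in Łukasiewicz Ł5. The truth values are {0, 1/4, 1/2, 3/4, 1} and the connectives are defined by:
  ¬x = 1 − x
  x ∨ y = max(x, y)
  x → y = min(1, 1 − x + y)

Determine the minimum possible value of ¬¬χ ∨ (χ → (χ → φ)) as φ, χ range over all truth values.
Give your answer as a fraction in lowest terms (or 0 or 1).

Take φ = 0, χ = 3/4:
¬χ = ¬3/4 = 1/4
¬¬χ = ¬1/4 = 3/4
χ → φ = 3/4 → 0 = 1/4
χ → (χ → φ) = 3/4 → 1/4 = 1/2
¬¬χ ∨ (χ → (χ → φ)) = 3/4 ∨ 1/2 = 3/4
No assignment yields a value below 3/4, so this is the minimum.

3/4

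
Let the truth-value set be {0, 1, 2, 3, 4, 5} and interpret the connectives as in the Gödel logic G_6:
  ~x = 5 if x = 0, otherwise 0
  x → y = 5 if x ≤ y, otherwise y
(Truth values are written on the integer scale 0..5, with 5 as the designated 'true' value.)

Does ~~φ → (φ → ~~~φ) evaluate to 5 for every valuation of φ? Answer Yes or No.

No

Counterexample: take φ = 1.
~φ = ~1 = 0
~~φ = ~0 = 5
~φ = ~1 = 0
~~φ = ~0 = 5
~~~φ = ~5 = 0
φ → ~~~φ = 1 → 0 = 0
~~φ → (φ → ~~~φ) = 5 → 0 = 0
This gives 0 ≠ 5.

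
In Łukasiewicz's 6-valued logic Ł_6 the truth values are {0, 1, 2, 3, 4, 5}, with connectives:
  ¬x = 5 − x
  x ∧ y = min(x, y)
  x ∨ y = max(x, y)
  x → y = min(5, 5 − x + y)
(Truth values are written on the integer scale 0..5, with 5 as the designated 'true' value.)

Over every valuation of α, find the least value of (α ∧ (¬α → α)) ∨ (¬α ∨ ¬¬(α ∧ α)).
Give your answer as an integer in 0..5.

3

Take α = 2:
¬α = ¬2 = 3
¬α → α = 3 → 2 = 4
α ∧ (¬α → α) = 2 ∧ 4 = 2
¬α = ¬2 = 3
α ∧ α = 2 ∧ 2 = 2
¬(α ∧ α) = ¬2 = 3
¬¬(α ∧ α) = ¬3 = 2
¬α ∨ ¬¬(α ∧ α) = 3 ∨ 2 = 3
(α ∧ (¬α → α)) ∨ (¬α ∨ ¬¬(α ∧ α)) = 2 ∨ 3 = 3
No assignment yields a value below 3, so this is the minimum.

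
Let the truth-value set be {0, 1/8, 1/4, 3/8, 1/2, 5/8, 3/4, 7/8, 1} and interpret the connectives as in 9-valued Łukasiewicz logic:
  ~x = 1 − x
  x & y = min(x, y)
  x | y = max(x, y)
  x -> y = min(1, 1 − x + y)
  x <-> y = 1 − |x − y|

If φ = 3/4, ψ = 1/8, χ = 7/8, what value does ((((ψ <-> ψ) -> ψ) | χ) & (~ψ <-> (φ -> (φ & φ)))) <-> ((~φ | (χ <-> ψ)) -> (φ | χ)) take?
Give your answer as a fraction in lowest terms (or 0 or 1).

7/8

ψ <-> ψ = 1/8 <-> 1/8 = 1
(ψ <-> ψ) -> ψ = 1 -> 1/8 = 1/8
((ψ <-> ψ) -> ψ) | χ = 1/8 | 7/8 = 7/8
~ψ = ~1/8 = 7/8
φ & φ = 3/4 & 3/4 = 3/4
φ -> (φ & φ) = 3/4 -> 3/4 = 1
~ψ <-> (φ -> (φ & φ)) = 7/8 <-> 1 = 7/8
(((ψ <-> ψ) -> ψ) | χ) & (~ψ <-> (φ -> (φ & φ))) = 7/8 & 7/8 = 7/8
~φ = ~3/4 = 1/4
χ <-> ψ = 7/8 <-> 1/8 = 1/4
~φ | (χ <-> ψ) = 1/4 | 1/4 = 1/4
φ | χ = 3/4 | 7/8 = 7/8
(~φ | (χ <-> ψ)) -> (φ | χ) = 1/4 -> 7/8 = 1
((((ψ <-> ψ) -> ψ) | χ) & (~ψ <-> (φ -> (φ & φ)))) <-> ((~φ | (χ <-> ψ)) -> (φ | χ)) = 7/8 <-> 1 = 7/8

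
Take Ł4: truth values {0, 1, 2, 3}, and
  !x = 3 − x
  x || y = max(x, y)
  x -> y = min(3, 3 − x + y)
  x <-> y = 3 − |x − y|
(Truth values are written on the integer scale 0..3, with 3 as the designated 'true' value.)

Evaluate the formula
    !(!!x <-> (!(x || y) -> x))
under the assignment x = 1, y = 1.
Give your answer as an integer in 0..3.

1

!x = !1 = 2
!!x = !2 = 1
x || y = 1 || 1 = 1
!(x || y) = !1 = 2
!(x || y) -> x = 2 -> 1 = 2
!!x <-> (!(x || y) -> x) = 1 <-> 2 = 2
!(!!x <-> (!(x || y) -> x)) = !2 = 1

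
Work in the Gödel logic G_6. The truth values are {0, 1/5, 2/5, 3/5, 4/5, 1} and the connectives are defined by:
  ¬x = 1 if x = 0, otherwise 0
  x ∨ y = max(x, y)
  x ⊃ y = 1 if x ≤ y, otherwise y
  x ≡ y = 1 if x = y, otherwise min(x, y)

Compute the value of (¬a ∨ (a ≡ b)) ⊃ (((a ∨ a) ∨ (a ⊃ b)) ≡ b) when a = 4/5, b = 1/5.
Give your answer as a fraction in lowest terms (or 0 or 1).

¬a = ¬4/5 = 0
a ≡ b = 4/5 ≡ 1/5 = 1/5
¬a ∨ (a ≡ b) = 0 ∨ 1/5 = 1/5
a ∨ a = 4/5 ∨ 4/5 = 4/5
a ⊃ b = 4/5 ⊃ 1/5 = 1/5
(a ∨ a) ∨ (a ⊃ b) = 4/5 ∨ 1/5 = 4/5
((a ∨ a) ∨ (a ⊃ b)) ≡ b = 4/5 ≡ 1/5 = 1/5
(¬a ∨ (a ≡ b)) ⊃ (((a ∨ a) ∨ (a ⊃ b)) ≡ b) = 1/5 ⊃ 1/5 = 1

1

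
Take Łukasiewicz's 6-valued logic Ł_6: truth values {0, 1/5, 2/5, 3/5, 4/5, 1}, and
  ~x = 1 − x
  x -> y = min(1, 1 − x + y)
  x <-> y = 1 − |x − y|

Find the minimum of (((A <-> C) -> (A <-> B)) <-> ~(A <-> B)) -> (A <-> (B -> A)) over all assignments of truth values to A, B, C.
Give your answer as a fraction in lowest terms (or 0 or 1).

Take A = 0, B = 2/5, C = 0:
A <-> C = 0 <-> 0 = 1
A <-> B = 0 <-> 2/5 = 3/5
(A <-> C) -> (A <-> B) = 1 -> 3/5 = 3/5
A <-> B = 0 <-> 2/5 = 3/5
~(A <-> B) = ~3/5 = 2/5
((A <-> C) -> (A <-> B)) <-> ~(A <-> B) = 3/5 <-> 2/5 = 4/5
B -> A = 2/5 -> 0 = 3/5
A <-> (B -> A) = 0 <-> 3/5 = 2/5
(((A <-> C) -> (A <-> B)) <-> ~(A <-> B)) -> (A <-> (B -> A)) = 4/5 -> 2/5 = 3/5
No assignment yields a value below 3/5, so this is the minimum.

3/5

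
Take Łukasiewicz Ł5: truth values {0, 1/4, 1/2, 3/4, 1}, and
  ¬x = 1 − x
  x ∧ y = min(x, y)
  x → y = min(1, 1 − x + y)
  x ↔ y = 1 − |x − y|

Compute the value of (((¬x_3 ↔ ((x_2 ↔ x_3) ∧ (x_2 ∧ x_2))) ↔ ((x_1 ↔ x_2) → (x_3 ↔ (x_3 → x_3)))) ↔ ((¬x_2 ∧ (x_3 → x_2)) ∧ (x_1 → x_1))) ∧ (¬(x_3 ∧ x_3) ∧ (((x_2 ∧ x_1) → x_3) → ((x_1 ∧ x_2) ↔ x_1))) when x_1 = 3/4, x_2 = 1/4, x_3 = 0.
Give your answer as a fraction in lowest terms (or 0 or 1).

3/4

¬x_3 = ¬0 = 1
x_2 ↔ x_3 = 1/4 ↔ 0 = 3/4
x_2 ∧ x_2 = 1/4 ∧ 1/4 = 1/4
(x_2 ↔ x_3) ∧ (x_2 ∧ x_2) = 3/4 ∧ 1/4 = 1/4
¬x_3 ↔ ((x_2 ↔ x_3) ∧ (x_2 ∧ x_2)) = 1 ↔ 1/4 = 1/4
x_1 ↔ x_2 = 3/4 ↔ 1/4 = 1/2
x_3 → x_3 = 0 → 0 = 1
x_3 ↔ (x_3 → x_3) = 0 ↔ 1 = 0
(x_1 ↔ x_2) → (x_3 ↔ (x_3 → x_3)) = 1/2 → 0 = 1/2
(¬x_3 ↔ ((x_2 ↔ x_3) ∧ (x_2 ∧ x_2))) ↔ ((x_1 ↔ x_2) → (x_3 ↔ (x_3 → x_3))) = 1/4 ↔ 1/2 = 3/4
¬x_2 = ¬1/4 = 3/4
x_3 → x_2 = 0 → 1/4 = 1
¬x_2 ∧ (x_3 → x_2) = 3/4 ∧ 1 = 3/4
x_1 → x_1 = 3/4 → 3/4 = 1
(¬x_2 ∧ (x_3 → x_2)) ∧ (x_1 → x_1) = 3/4 ∧ 1 = 3/4
((¬x_3 ↔ ((x_2 ↔ x_3) ∧ (x_2 ∧ x_2))) ↔ ((x_1 ↔ x_2) → (x_3 ↔ (x_3 → x_3)))) ↔ ((¬x_2 ∧ (x_3 → x_2)) ∧ (x_1 → x_1)) = 3/4 ↔ 3/4 = 1
x_3 ∧ x_3 = 0 ∧ 0 = 0
¬(x_3 ∧ x_3) = ¬0 = 1
x_2 ∧ x_1 = 1/4 ∧ 3/4 = 1/4
(x_2 ∧ x_1) → x_3 = 1/4 → 0 = 3/4
x_1 ∧ x_2 = 3/4 ∧ 1/4 = 1/4
(x_1 ∧ x_2) ↔ x_1 = 1/4 ↔ 3/4 = 1/2
((x_2 ∧ x_1) → x_3) → ((x_1 ∧ x_2) ↔ x_1) = 3/4 → 1/2 = 3/4
¬(x_3 ∧ x_3) ∧ (((x_2 ∧ x_1) → x_3) → ((x_1 ∧ x_2) ↔ x_1)) = 1 ∧ 3/4 = 3/4
(((¬x_3 ↔ ((x_2 ↔ x_3) ∧ (x_2 ∧ x_2))) ↔ ((x_1 ↔ x_2) → (x_3 ↔ (x_3 → x_3)))) ↔ ((¬x_2 ∧ (x_3 → x_2)) ∧ (x_1 → x_1))) ∧ (¬(x_3 ∧ x_3) ∧ (((x_2 ∧ x_1) → x_3) → ((x_1 ∧ x_2) ↔ x_1))) = 1 ∧ 3/4 = 3/4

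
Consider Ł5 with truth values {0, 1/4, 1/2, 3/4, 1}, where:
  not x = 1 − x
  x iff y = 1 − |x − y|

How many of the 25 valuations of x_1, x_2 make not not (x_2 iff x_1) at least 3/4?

13

value 1: 5 assignments (counts)
value 3/4: 8 assignments (counts)
value 1/2: 6 assignments
value 1/4: 4 assignments
value 0: 2 assignments
So 13 of the 25 assignments meet the threshold.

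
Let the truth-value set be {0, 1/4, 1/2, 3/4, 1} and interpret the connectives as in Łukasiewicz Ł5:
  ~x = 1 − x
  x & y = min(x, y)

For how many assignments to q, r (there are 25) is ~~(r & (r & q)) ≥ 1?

value 1: 1 assignment (counts)
value 3/4: 3 assignments
value 1/2: 5 assignments
value 1/4: 7 assignments
value 0: 9 assignments
So 1 of the 25 assignments meets the threshold.

1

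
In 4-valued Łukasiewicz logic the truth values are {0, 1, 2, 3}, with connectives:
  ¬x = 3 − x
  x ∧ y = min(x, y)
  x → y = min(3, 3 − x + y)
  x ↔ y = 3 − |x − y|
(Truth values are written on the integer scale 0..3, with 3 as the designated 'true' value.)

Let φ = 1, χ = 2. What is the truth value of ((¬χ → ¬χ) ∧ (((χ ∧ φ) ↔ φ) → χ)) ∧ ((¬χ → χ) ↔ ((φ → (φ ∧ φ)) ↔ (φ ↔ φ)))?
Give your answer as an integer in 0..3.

2

¬χ = ¬2 = 1
¬χ = ¬2 = 1
¬χ → ¬χ = 1 → 1 = 3
χ ∧ φ = 2 ∧ 1 = 1
(χ ∧ φ) ↔ φ = 1 ↔ 1 = 3
((χ ∧ φ) ↔ φ) → χ = 3 → 2 = 2
(¬χ → ¬χ) ∧ (((χ ∧ φ) ↔ φ) → χ) = 3 ∧ 2 = 2
¬χ = ¬2 = 1
¬χ → χ = 1 → 2 = 3
φ ∧ φ = 1 ∧ 1 = 1
φ → (φ ∧ φ) = 1 → 1 = 3
φ ↔ φ = 1 ↔ 1 = 3
(φ → (φ ∧ φ)) ↔ (φ ↔ φ) = 3 ↔ 3 = 3
(¬χ → χ) ↔ ((φ → (φ ∧ φ)) ↔ (φ ↔ φ)) = 3 ↔ 3 = 3
((¬χ → ¬χ) ∧ (((χ ∧ φ) ↔ φ) → χ)) ∧ ((¬χ → χ) ↔ ((φ → (φ ∧ φ)) ↔ (φ ↔ φ))) = 2 ∧ 3 = 2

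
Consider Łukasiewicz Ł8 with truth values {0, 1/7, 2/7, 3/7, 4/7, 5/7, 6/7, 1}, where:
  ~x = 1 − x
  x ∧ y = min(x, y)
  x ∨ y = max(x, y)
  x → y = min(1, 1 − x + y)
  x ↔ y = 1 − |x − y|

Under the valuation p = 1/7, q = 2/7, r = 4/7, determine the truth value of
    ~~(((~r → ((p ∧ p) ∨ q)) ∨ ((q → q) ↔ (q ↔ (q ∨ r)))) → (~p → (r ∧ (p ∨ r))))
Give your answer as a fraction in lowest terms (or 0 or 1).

6/7

~r = ~4/7 = 3/7
p ∧ p = 1/7 ∧ 1/7 = 1/7
(p ∧ p) ∨ q = 1/7 ∨ 2/7 = 2/7
~r → ((p ∧ p) ∨ q) = 3/7 → 2/7 = 6/7
q → q = 2/7 → 2/7 = 1
q ∨ r = 2/7 ∨ 4/7 = 4/7
q ↔ (q ∨ r) = 2/7 ↔ 4/7 = 5/7
(q → q) ↔ (q ↔ (q ∨ r)) = 1 ↔ 5/7 = 5/7
(~r → ((p ∧ p) ∨ q)) ∨ ((q → q) ↔ (q ↔ (q ∨ r))) = 6/7 ∨ 5/7 = 6/7
~p = ~1/7 = 6/7
p ∨ r = 1/7 ∨ 4/7 = 4/7
r ∧ (p ∨ r) = 4/7 ∧ 4/7 = 4/7
~p → (r ∧ (p ∨ r)) = 6/7 → 4/7 = 5/7
((~r → ((p ∧ p) ∨ q)) ∨ ((q → q) ↔ (q ↔ (q ∨ r)))) → (~p → (r ∧ (p ∨ r))) = 6/7 → 5/7 = 6/7
~(((~r → ((p ∧ p) ∨ q)) ∨ ((q → q) ↔ (q ↔ (q ∨ r)))) → (~p → (r ∧ (p ∨ r)))) = ~6/7 = 1/7
~~(((~r → ((p ∧ p) ∨ q)) ∨ ((q → q) ↔ (q ↔ (q ∨ r)))) → (~p → (r ∧ (p ∨ r)))) = ~1/7 = 6/7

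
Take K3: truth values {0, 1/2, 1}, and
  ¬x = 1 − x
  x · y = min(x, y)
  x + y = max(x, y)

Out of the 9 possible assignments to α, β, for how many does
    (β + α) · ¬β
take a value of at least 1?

α = 0, β = 0 ↦ 0  <
α = 0, β = 1/2 ↦ 1/2  <
α = 0, β = 1 ↦ 0  <
α = 1/2, β = 0 ↦ 1/2  <
α = 1/2, β = 1/2 ↦ 1/2  <
α = 1/2, β = 1 ↦ 0  <
α = 1, β = 0 ↦ 1  ≥
α = 1, β = 1/2 ↦ 1/2  <
α = 1, β = 1 ↦ 0  <
So 1 of the 9 assignments meets the threshold.

1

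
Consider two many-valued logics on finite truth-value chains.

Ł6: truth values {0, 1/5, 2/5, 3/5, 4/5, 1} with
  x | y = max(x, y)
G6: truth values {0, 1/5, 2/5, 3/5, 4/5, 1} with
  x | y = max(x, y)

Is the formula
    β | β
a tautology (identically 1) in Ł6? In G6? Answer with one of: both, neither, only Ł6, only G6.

In Ł6: at β = 0 the value is 0 — not a tautology.
In G6: at β = 0 the value is 0 — not a tautology.

neither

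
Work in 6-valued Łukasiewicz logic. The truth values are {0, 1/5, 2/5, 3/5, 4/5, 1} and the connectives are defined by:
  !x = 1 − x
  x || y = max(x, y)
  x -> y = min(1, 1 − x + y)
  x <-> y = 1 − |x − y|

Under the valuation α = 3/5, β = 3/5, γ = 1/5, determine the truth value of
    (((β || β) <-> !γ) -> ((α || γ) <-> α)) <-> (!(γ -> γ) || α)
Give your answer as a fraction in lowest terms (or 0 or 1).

3/5

β || β = 3/5 || 3/5 = 3/5
!γ = !1/5 = 4/5
(β || β) <-> !γ = 3/5 <-> 4/5 = 4/5
α || γ = 3/5 || 1/5 = 3/5
(α || γ) <-> α = 3/5 <-> 3/5 = 1
((β || β) <-> !γ) -> ((α || γ) <-> α) = 4/5 -> 1 = 1
γ -> γ = 1/5 -> 1/5 = 1
!(γ -> γ) = !1 = 0
!(γ -> γ) || α = 0 || 3/5 = 3/5
(((β || β) <-> !γ) -> ((α || γ) <-> α)) <-> (!(γ -> γ) || α) = 1 <-> 3/5 = 3/5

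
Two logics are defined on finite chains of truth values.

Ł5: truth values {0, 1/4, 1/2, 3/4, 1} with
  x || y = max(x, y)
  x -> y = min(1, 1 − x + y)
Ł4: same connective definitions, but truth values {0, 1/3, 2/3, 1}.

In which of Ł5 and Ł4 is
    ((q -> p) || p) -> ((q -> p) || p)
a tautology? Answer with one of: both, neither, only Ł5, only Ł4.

both

In Ł5: every assignment gives 1 — tautology.
In Ł4: every assignment gives 1 — tautology.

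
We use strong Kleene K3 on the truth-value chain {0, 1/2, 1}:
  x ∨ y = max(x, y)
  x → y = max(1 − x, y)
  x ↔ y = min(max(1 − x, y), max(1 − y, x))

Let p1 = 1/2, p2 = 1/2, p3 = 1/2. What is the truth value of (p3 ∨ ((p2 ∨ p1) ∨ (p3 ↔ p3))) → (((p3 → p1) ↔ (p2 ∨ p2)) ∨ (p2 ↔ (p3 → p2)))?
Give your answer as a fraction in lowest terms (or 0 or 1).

p2 ∨ p1 = 1/2 ∨ 1/2 = 1/2
p3 ↔ p3 = 1/2 ↔ 1/2 = 1/2
(p2 ∨ p1) ∨ (p3 ↔ p3) = 1/2 ∨ 1/2 = 1/2
p3 ∨ ((p2 ∨ p1) ∨ (p3 ↔ p3)) = 1/2 ∨ 1/2 = 1/2
p3 → p1 = 1/2 → 1/2 = 1/2
p2 ∨ p2 = 1/2 ∨ 1/2 = 1/2
(p3 → p1) ↔ (p2 ∨ p2) = 1/2 ↔ 1/2 = 1/2
p3 → p2 = 1/2 → 1/2 = 1/2
p2 ↔ (p3 → p2) = 1/2 ↔ 1/2 = 1/2
((p3 → p1) ↔ (p2 ∨ p2)) ∨ (p2 ↔ (p3 → p2)) = 1/2 ∨ 1/2 = 1/2
(p3 ∨ ((p2 ∨ p1) ∨ (p3 ↔ p3))) → (((p3 → p1) ↔ (p2 ∨ p2)) ∨ (p2 ↔ (p3 → p2))) = 1/2 → 1/2 = 1/2

1/2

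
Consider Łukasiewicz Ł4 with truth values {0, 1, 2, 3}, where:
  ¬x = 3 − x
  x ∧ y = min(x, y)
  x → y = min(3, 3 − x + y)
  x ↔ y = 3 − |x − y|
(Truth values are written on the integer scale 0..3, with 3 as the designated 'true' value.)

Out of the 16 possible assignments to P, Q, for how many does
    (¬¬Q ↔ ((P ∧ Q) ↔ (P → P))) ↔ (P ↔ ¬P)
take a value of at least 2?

10

P = 0, Q = 0 ↦ 0  <
P = 0, Q = 1 ↦ 1  <
P = 0, Q = 2 ↦ 2  ≥
P = 0, Q = 3 ↦ 3  ≥
P = 1, Q = 0 ↦ 2  ≥
P = 1, Q = 1 ↦ 2  ≥
P = 1, Q = 2 ↦ 3  ≥
P = 1, Q = 3 ↦ 2  ≥
P = 2, Q = 0 ↦ 2  ≥
P = 2, Q = 1 ↦ 2  ≥
P = 2, Q = 2 ↦ 2  ≥
P = 2, Q = 3 ↦ 3  ≥
P = 3, Q = 0 ↦ 0  <
P = 3, Q = 1 ↦ 0  <
P = 3, Q = 2 ↦ 0  <
P = 3, Q = 3 ↦ 0  <
So 10 of the 16 assignments meet the threshold.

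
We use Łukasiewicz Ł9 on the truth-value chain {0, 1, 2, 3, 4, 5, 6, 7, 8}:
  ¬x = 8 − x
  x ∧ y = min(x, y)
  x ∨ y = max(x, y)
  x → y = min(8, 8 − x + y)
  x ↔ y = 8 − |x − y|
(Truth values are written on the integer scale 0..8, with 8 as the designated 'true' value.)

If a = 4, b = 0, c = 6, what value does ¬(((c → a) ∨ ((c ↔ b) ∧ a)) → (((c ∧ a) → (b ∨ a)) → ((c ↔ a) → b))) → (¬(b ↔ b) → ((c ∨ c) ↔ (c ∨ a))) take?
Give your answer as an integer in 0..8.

8

c → a = 6 → 4 = 6
c ↔ b = 6 ↔ 0 = 2
(c ↔ b) ∧ a = 2 ∧ 4 = 2
(c → a) ∨ ((c ↔ b) ∧ a) = 6 ∨ 2 = 6
c ∧ a = 6 ∧ 4 = 4
b ∨ a = 0 ∨ 4 = 4
(c ∧ a) → (b ∨ a) = 4 → 4 = 8
c ↔ a = 6 ↔ 4 = 6
(c ↔ a) → b = 6 → 0 = 2
((c ∧ a) → (b ∨ a)) → ((c ↔ a) → b) = 8 → 2 = 2
((c → a) ∨ ((c ↔ b) ∧ a)) → (((c ∧ a) → (b ∨ a)) → ((c ↔ a) → b)) = 6 → 2 = 4
¬(((c → a) ∨ ((c ↔ b) ∧ a)) → (((c ∧ a) → (b ∨ a)) → ((c ↔ a) → b))) = ¬4 = 4
b ↔ b = 0 ↔ 0 = 8
¬(b ↔ b) = ¬8 = 0
c ∨ c = 6 ∨ 6 = 6
c ∨ a = 6 ∨ 4 = 6
(c ∨ c) ↔ (c ∨ a) = 6 ↔ 6 = 8
¬(b ↔ b) → ((c ∨ c) ↔ (c ∨ a)) = 0 → 8 = 8
¬(((c → a) ∨ ((c ↔ b) ∧ a)) → (((c ∧ a) → (b ∨ a)) → ((c ↔ a) → b))) → (¬(b ↔ b) → ((c ∨ c) ↔ (c ∨ a))) = 4 → 8 = 8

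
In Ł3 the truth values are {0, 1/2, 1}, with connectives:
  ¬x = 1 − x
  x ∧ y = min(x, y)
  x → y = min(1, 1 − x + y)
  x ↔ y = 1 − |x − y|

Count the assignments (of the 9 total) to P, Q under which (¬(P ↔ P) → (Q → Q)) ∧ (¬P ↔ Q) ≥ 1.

P = 0, Q = 0 ↦ 0  <
P = 0, Q = 1/2 ↦ 1/2  <
P = 0, Q = 1 ↦ 1  ≥
P = 1/2, Q = 0 ↦ 1/2  <
P = 1/2, Q = 1/2 ↦ 1  ≥
P = 1/2, Q = 1 ↦ 1/2  <
P = 1, Q = 0 ↦ 1  ≥
P = 1, Q = 1/2 ↦ 1/2  <
P = 1, Q = 1 ↦ 0  <
So 3 of the 9 assignments meet the threshold.

3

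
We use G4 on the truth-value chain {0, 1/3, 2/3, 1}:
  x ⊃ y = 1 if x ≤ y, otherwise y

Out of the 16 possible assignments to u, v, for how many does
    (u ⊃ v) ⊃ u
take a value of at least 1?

u = 0, v = 0 ↦ 0  <
u = 0, v = 1/3 ↦ 0  <
u = 0, v = 2/3 ↦ 0  <
u = 0, v = 1 ↦ 0  <
u = 1/3, v = 0 ↦ 1  ≥
u = 1/3, v = 1/3 ↦ 1/3  <
u = 1/3, v = 2/3 ↦ 1/3  <
u = 1/3, v = 1 ↦ 1/3  <
u = 2/3, v = 0 ↦ 1  ≥
u = 2/3, v = 1/3 ↦ 1  ≥
u = 2/3, v = 2/3 ↦ 2/3  <
u = 2/3, v = 1 ↦ 2/3  <
u = 1, v = 0 ↦ 1  ≥
u = 1, v = 1/3 ↦ 1  ≥
u = 1, v = 2/3 ↦ 1  ≥
u = 1, v = 1 ↦ 1  ≥
So 7 of the 16 assignments meet the threshold.

7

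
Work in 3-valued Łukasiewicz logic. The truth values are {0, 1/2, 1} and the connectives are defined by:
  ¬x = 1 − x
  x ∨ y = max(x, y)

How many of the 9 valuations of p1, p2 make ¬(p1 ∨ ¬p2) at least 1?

1

p1 = 0, p2 = 0 ↦ 0  <
p1 = 0, p2 = 1/2 ↦ 1/2  <
p1 = 0, p2 = 1 ↦ 1  ≥
p1 = 1/2, p2 = 0 ↦ 0  <
p1 = 1/2, p2 = 1/2 ↦ 1/2  <
p1 = 1/2, p2 = 1 ↦ 1/2  <
p1 = 1, p2 = 0 ↦ 0  <
p1 = 1, p2 = 1/2 ↦ 0  <
p1 = 1, p2 = 1 ↦ 0  <
So 1 of the 9 assignments meets the threshold.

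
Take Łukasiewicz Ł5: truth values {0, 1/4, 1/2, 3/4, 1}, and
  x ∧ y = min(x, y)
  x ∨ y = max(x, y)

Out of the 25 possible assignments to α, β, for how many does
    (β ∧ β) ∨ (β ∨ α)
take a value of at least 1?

value 1: 9 assignments (counts)
value 3/4: 7 assignments
value 1/2: 5 assignments
value 1/4: 3 assignments
value 0: 1 assignment
So 9 of the 25 assignments meet the threshold.

9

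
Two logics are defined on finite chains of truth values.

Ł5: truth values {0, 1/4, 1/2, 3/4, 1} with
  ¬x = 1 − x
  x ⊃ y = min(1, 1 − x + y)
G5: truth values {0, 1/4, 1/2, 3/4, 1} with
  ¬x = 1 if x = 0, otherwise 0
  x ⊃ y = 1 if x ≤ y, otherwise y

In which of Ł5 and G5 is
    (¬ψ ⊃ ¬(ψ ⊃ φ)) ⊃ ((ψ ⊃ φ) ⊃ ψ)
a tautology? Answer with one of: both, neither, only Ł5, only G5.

only Ł5

In Ł5: every assignment gives 1 — tautology.
In G5: at φ = 1/4, ψ = 1/4 the value is 1/4 — not a tautology.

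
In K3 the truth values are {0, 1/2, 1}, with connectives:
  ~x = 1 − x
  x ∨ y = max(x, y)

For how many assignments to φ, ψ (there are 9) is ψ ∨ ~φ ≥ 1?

φ = 0, ψ = 0 ↦ 1  ≥
φ = 0, ψ = 1/2 ↦ 1  ≥
φ = 0, ψ = 1 ↦ 1  ≥
φ = 1/2, ψ = 0 ↦ 1/2  <
φ = 1/2, ψ = 1/2 ↦ 1/2  <
φ = 1/2, ψ = 1 ↦ 1  ≥
φ = 1, ψ = 0 ↦ 0  <
φ = 1, ψ = 1/2 ↦ 1/2  <
φ = 1, ψ = 1 ↦ 1  ≥
So 5 of the 9 assignments meet the threshold.

5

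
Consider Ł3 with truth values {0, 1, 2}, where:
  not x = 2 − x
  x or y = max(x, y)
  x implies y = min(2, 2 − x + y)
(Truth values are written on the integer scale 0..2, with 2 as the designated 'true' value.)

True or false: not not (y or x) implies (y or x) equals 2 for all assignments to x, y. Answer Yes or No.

x = 0, y = 0 ↦ 2
x = 0, y = 1 ↦ 2
x = 0, y = 2 ↦ 2
x = 1, y = 0 ↦ 2
x = 1, y = 1 ↦ 2
x = 1, y = 2 ↦ 2
x = 2, y = 0 ↦ 2
x = 2, y = 1 ↦ 2
x = 2, y = 2 ↦ 2
Every assignment gives a value ≥ 2.

Yes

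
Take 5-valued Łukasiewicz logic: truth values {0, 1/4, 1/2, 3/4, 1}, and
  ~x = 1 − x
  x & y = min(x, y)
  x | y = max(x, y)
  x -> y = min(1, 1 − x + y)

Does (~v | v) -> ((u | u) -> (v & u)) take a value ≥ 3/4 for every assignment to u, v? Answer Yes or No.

No

Counterexample: take u = 1/2, v = 0.
~v = ~0 = 1
~v | v = 1 | 0 = 1
u | u = 1/2 | 1/2 = 1/2
v & u = 0 & 1/2 = 0
(u | u) -> (v & u) = 1/2 -> 0 = 1/2
(~v | v) -> ((u | u) -> (v & u)) = 1 -> 1/2 = 1/2
This gives 1/2, which is below 3/4.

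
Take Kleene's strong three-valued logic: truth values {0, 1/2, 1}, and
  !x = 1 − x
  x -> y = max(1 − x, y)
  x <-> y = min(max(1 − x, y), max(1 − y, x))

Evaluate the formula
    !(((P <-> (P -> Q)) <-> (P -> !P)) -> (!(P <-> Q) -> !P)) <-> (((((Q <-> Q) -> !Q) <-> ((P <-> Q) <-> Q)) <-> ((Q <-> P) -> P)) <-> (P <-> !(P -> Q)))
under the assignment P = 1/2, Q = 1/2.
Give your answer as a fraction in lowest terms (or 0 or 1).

P -> Q = 1/2 -> 1/2 = 1/2
P <-> (P -> Q) = 1/2 <-> 1/2 = 1/2
!P = !1/2 = 1/2
P -> !P = 1/2 -> 1/2 = 1/2
(P <-> (P -> Q)) <-> (P -> !P) = 1/2 <-> 1/2 = 1/2
P <-> Q = 1/2 <-> 1/2 = 1/2
!(P <-> Q) = !1/2 = 1/2
!P = !1/2 = 1/2
!(P <-> Q) -> !P = 1/2 -> 1/2 = 1/2
((P <-> (P -> Q)) <-> (P -> !P)) -> (!(P <-> Q) -> !P) = 1/2 -> 1/2 = 1/2
!(((P <-> (P -> Q)) <-> (P -> !P)) -> (!(P <-> Q) -> !P)) = !1/2 = 1/2
Q <-> Q = 1/2 <-> 1/2 = 1/2
!Q = !1/2 = 1/2
(Q <-> Q) -> !Q = 1/2 -> 1/2 = 1/2
P <-> Q = 1/2 <-> 1/2 = 1/2
(P <-> Q) <-> Q = 1/2 <-> 1/2 = 1/2
((Q <-> Q) -> !Q) <-> ((P <-> Q) <-> Q) = 1/2 <-> 1/2 = 1/2
Q <-> P = 1/2 <-> 1/2 = 1/2
(Q <-> P) -> P = 1/2 -> 1/2 = 1/2
(((Q <-> Q) -> !Q) <-> ((P <-> Q) <-> Q)) <-> ((Q <-> P) -> P) = 1/2 <-> 1/2 = 1/2
P -> Q = 1/2 -> 1/2 = 1/2
!(P -> Q) = !1/2 = 1/2
P <-> !(P -> Q) = 1/2 <-> 1/2 = 1/2
((((Q <-> Q) -> !Q) <-> ((P <-> Q) <-> Q)) <-> ((Q <-> P) -> P)) <-> (P <-> !(P -> Q)) = 1/2 <-> 1/2 = 1/2
!(((P <-> (P -> Q)) <-> (P -> !P)) -> (!(P <-> Q) -> !P)) <-> (((((Q <-> Q) -> !Q) <-> ((P <-> Q) <-> Q)) <-> ((Q <-> P) -> P)) <-> (P <-> !(P -> Q))) = 1/2 <-> 1/2 = 1/2

1/2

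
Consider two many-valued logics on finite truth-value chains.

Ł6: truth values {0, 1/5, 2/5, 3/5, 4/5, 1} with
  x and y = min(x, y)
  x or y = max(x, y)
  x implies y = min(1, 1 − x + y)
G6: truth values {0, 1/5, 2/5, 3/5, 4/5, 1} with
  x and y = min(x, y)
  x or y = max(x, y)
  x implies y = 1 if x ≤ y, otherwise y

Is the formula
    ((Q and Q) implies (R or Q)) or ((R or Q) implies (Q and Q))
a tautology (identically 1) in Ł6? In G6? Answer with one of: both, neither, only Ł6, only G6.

both

In Ł6: every assignment gives 1 — tautology.
In G6: every assignment gives 1 — tautology.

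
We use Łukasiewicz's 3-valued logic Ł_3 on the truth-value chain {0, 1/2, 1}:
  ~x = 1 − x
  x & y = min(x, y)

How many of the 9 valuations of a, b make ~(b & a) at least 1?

5

a = 0, b = 0 ↦ 1  ≥
a = 0, b = 1/2 ↦ 1  ≥
a = 0, b = 1 ↦ 1  ≥
a = 1/2, b = 0 ↦ 1  ≥
a = 1/2, b = 1/2 ↦ 1/2  <
a = 1/2, b = 1 ↦ 1/2  <
a = 1, b = 0 ↦ 1  ≥
a = 1, b = 1/2 ↦ 1/2  <
a = 1, b = 1 ↦ 0  <
So 5 of the 9 assignments meet the threshold.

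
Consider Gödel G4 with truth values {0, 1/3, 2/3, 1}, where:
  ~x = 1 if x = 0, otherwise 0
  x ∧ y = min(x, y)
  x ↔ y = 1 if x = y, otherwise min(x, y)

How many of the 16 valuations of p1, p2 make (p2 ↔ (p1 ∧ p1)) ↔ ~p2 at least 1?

4

p1 = 0, p2 = 0 ↦ 1  ≥
p1 = 0, p2 = 1/3 ↦ 1  ≥
p1 = 0, p2 = 2/3 ↦ 1  ≥
p1 = 0, p2 = 1 ↦ 1  ≥
p1 = 1/3, p2 = 0 ↦ 0  <
p1 = 1/3, p2 = 1/3 ↦ 0  <
p1 = 1/3, p2 = 2/3 ↦ 0  <
p1 = 1/3, p2 = 1 ↦ 0  <
p1 = 2/3, p2 = 0 ↦ 0  <
p1 = 2/3, p2 = 1/3 ↦ 0  <
p1 = 2/3, p2 = 2/3 ↦ 0  <
p1 = 2/3, p2 = 1 ↦ 0  <
p1 = 1, p2 = 0 ↦ 0  <
p1 = 1, p2 = 1/3 ↦ 0  <
p1 = 1, p2 = 2/3 ↦ 0  <
p1 = 1, p2 = 1 ↦ 0  <
So 4 of the 16 assignments meet the threshold.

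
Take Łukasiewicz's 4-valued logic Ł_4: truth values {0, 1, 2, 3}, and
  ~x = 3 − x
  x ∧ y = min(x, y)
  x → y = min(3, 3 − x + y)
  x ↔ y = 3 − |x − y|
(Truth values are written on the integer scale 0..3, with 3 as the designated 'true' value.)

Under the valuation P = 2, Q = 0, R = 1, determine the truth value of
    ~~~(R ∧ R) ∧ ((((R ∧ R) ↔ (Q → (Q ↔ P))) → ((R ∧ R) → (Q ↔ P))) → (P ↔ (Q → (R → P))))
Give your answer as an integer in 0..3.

2

R ∧ R = 1 ∧ 1 = 1
~(R ∧ R) = ~1 = 2
~~(R ∧ R) = ~2 = 1
~~~(R ∧ R) = ~1 = 2
R ∧ R = 1 ∧ 1 = 1
Q ↔ P = 0 ↔ 2 = 1
Q → (Q ↔ P) = 0 → 1 = 3
(R ∧ R) ↔ (Q → (Q ↔ P)) = 1 ↔ 3 = 1
R ∧ R = 1 ∧ 1 = 1
Q ↔ P = 0 ↔ 2 = 1
(R ∧ R) → (Q ↔ P) = 1 → 1 = 3
((R ∧ R) ↔ (Q → (Q ↔ P))) → ((R ∧ R) → (Q ↔ P)) = 1 → 3 = 3
R → P = 1 → 2 = 3
Q → (R → P) = 0 → 3 = 3
P ↔ (Q → (R → P)) = 2 ↔ 3 = 2
(((R ∧ R) ↔ (Q → (Q ↔ P))) → ((R ∧ R) → (Q ↔ P))) → (P ↔ (Q → (R → P))) = 3 → 2 = 2
~~~(R ∧ R) ∧ ((((R ∧ R) ↔ (Q → (Q ↔ P))) → ((R ∧ R) → (Q ↔ P))) → (P ↔ (Q → (R → P)))) = 2 ∧ 2 = 2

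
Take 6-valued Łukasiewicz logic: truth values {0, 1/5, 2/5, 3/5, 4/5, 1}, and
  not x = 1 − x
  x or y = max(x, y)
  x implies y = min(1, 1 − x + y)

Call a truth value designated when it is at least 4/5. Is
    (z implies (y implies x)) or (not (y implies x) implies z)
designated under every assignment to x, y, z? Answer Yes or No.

No

Counterexample: take x = 0, y = 1, z = 2/5.
y implies x = 1 implies 0 = 0
z implies (y implies x) = 2/5 implies 0 = 3/5
y implies x = 1 implies 0 = 0
not (y implies x) = not 0 = 1
not (y implies x) implies z = 1 implies 2/5 = 2/5
(z implies (y implies x)) or (not (y implies x) implies z) = 3/5 or 2/5 = 3/5
This gives 3/5, which is below 4/5.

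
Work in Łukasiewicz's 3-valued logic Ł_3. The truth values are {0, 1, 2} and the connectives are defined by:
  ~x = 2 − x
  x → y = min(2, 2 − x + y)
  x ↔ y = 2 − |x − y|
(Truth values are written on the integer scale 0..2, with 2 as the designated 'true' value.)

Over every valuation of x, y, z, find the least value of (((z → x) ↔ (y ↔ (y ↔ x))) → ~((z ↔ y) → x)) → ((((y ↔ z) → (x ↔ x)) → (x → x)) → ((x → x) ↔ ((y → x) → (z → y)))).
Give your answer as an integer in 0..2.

Take x = 0, y = 0, z = 1:
z → x = 1 → 0 = 1
y ↔ x = 0 ↔ 0 = 2
y ↔ (y ↔ x) = 0 ↔ 2 = 0
(z → x) ↔ (y ↔ (y ↔ x)) = 1 ↔ 0 = 1
z ↔ y = 1 ↔ 0 = 1
(z ↔ y) → x = 1 → 0 = 1
~((z ↔ y) → x) = ~1 = 1
((z → x) ↔ (y ↔ (y ↔ x))) → ~((z ↔ y) → x) = 1 → 1 = 2
y ↔ z = 0 ↔ 1 = 1
x ↔ x = 0 ↔ 0 = 2
(y ↔ z) → (x ↔ x) = 1 → 2 = 2
x → x = 0 → 0 = 2
((y ↔ z) → (x ↔ x)) → (x → x) = 2 → 2 = 2
x → x = 0 → 0 = 2
y → x = 0 → 0 = 2
z → y = 1 → 0 = 1
(y → x) → (z → y) = 2 → 1 = 1
(x → x) ↔ ((y → x) → (z → y)) = 2 ↔ 1 = 1
(((y ↔ z) → (x ↔ x)) → (x → x)) → ((x → x) ↔ ((y → x) → (z → y))) = 2 → 1 = 1
(((z → x) ↔ (y ↔ (y ↔ x))) → ~((z ↔ y) → x)) → ((((y ↔ z) → (x ↔ x)) → (x → x)) → ((x → x) ↔ ((y → x) → (z → y)))) = 2 → 1 = 1
No assignment yields a value below 1, so this is the minimum.

1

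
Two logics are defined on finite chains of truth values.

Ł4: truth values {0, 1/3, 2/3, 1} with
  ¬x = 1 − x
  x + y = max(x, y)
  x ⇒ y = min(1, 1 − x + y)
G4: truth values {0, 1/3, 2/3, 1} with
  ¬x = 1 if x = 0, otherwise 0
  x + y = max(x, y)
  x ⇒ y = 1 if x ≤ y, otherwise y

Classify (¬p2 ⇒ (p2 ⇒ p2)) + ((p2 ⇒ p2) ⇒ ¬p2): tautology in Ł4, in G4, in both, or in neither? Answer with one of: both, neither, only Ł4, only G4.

both

In Ł4: every assignment gives 1 — tautology.
In G4: every assignment gives 1 — tautology.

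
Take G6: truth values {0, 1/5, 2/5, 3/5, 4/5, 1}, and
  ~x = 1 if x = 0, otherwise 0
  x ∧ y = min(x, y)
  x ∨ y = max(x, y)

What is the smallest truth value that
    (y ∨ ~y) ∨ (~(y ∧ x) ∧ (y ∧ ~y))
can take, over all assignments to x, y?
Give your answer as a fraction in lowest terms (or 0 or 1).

Take x = 0, y = 1/5:
~y = ~1/5 = 0
y ∨ ~y = 1/5 ∨ 0 = 1/5
y ∧ x = 1/5 ∧ 0 = 0
~(y ∧ x) = ~0 = 1
~y = ~1/5 = 0
y ∧ ~y = 1/5 ∧ 0 = 0
~(y ∧ x) ∧ (y ∧ ~y) = 1 ∧ 0 = 0
(y ∨ ~y) ∨ (~(y ∧ x) ∧ (y ∧ ~y)) = 1/5 ∨ 0 = 1/5
No assignment yields a value below 1/5, so this is the minimum.

1/5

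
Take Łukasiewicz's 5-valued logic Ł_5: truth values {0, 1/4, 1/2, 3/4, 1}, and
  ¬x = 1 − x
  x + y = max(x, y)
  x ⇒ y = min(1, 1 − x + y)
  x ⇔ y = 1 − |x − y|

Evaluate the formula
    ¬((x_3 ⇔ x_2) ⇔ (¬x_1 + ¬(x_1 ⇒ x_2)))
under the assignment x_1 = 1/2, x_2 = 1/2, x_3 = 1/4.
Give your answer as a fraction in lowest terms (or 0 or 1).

x_3 ⇔ x_2 = 1/4 ⇔ 1/2 = 3/4
¬x_1 = ¬1/2 = 1/2
x_1 ⇒ x_2 = 1/2 ⇒ 1/2 = 1
¬(x_1 ⇒ x_2) = ¬1 = 0
¬x_1 + ¬(x_1 ⇒ x_2) = 1/2 + 0 = 1/2
(x_3 ⇔ x_2) ⇔ (¬x_1 + ¬(x_1 ⇒ x_2)) = 3/4 ⇔ 1/2 = 3/4
¬((x_3 ⇔ x_2) ⇔ (¬x_1 + ¬(x_1 ⇒ x_2))) = ¬3/4 = 1/4

1/4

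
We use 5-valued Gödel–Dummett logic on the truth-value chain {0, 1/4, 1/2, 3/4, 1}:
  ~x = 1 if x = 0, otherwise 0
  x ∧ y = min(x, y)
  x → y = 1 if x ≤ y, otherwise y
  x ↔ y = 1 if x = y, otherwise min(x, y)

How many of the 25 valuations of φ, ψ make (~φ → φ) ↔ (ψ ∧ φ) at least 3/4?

value 1: 6 assignments (counts)
value 3/4: 3 assignments (counts)
value 1/2: 5 assignments
value 1/4: 7 assignments
value 0: 4 assignments
So 9 of the 25 assignments meet the threshold.

9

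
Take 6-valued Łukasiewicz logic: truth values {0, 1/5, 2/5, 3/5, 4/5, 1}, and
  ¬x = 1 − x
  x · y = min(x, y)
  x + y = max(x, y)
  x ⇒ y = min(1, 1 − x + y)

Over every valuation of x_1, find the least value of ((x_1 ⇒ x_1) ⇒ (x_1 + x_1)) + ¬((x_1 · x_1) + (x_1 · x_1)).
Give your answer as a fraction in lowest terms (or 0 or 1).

3/5

Take x_1 = 2/5:
x_1 ⇒ x_1 = 2/5 ⇒ 2/5 = 1
x_1 + x_1 = 2/5 + 2/5 = 2/5
(x_1 ⇒ x_1) ⇒ (x_1 + x_1) = 1 ⇒ 2/5 = 2/5
x_1 · x_1 = 2/5 · 2/5 = 2/5
x_1 · x_1 = 2/5 · 2/5 = 2/5
(x_1 · x_1) + (x_1 · x_1) = 2/5 + 2/5 = 2/5
¬((x_1 · x_1) + (x_1 · x_1)) = ¬2/5 = 3/5
((x_1 ⇒ x_1) ⇒ (x_1 + x_1)) + ¬((x_1 · x_1) + (x_1 · x_1)) = 2/5 + 3/5 = 3/5
No assignment yields a value below 3/5, so this is the minimum.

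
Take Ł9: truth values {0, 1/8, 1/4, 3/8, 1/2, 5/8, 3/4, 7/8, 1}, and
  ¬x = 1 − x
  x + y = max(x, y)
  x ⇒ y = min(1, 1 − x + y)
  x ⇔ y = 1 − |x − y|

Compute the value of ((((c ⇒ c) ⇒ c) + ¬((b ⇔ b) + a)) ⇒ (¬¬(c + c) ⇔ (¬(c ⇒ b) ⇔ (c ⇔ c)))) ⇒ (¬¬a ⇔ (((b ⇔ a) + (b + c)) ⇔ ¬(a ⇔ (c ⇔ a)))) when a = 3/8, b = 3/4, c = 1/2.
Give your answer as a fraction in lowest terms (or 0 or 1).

5/8

c ⇒ c = 1/2 ⇒ 1/2 = 1
(c ⇒ c) ⇒ c = 1 ⇒ 1/2 = 1/2
b ⇔ b = 3/4 ⇔ 3/4 = 1
(b ⇔ b) + a = 1 + 3/8 = 1
¬((b ⇔ b) + a) = ¬1 = 0
((c ⇒ c) ⇒ c) + ¬((b ⇔ b) + a) = 1/2 + 0 = 1/2
c + c = 1/2 + 1/2 = 1/2
¬(c + c) = ¬1/2 = 1/2
¬¬(c + c) = ¬1/2 = 1/2
c ⇒ b = 1/2 ⇒ 3/4 = 1
¬(c ⇒ b) = ¬1 = 0
c ⇔ c = 1/2 ⇔ 1/2 = 1
¬(c ⇒ b) ⇔ (c ⇔ c) = 0 ⇔ 1 = 0
¬¬(c + c) ⇔ (¬(c ⇒ b) ⇔ (c ⇔ c)) = 1/2 ⇔ 0 = 1/2
(((c ⇒ c) ⇒ c) + ¬((b ⇔ b) + a)) ⇒ (¬¬(c + c) ⇔ (¬(c ⇒ b) ⇔ (c ⇔ c))) = 1/2 ⇒ 1/2 = 1
¬a = ¬3/8 = 5/8
¬¬a = ¬5/8 = 3/8
b ⇔ a = 3/4 ⇔ 3/8 = 5/8
b + c = 3/4 + 1/2 = 3/4
(b ⇔ a) + (b + c) = 5/8 + 3/4 = 3/4
c ⇔ a = 1/2 ⇔ 3/8 = 7/8
a ⇔ (c ⇔ a) = 3/8 ⇔ 7/8 = 1/2
¬(a ⇔ (c ⇔ a)) = ¬1/2 = 1/2
((b ⇔ a) + (b + c)) ⇔ ¬(a ⇔ (c ⇔ a)) = 3/4 ⇔ 1/2 = 3/4
¬¬a ⇔ (((b ⇔ a) + (b + c)) ⇔ ¬(a ⇔ (c ⇔ a))) = 3/8 ⇔ 3/4 = 5/8
((((c ⇒ c) ⇒ c) + ¬((b ⇔ b) + a)) ⇒ (¬¬(c + c) ⇔ (¬(c ⇒ b) ⇔ (c ⇔ c)))) ⇒ (¬¬a ⇔ (((b ⇔ a) + (b + c)) ⇔ ¬(a ⇔ (c ⇔ a)))) = 1 ⇒ 5/8 = 5/8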